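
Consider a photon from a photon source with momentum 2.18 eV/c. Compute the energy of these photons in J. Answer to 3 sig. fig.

3.49·10^-19 J

Take c = 2.99792458·10^8 m/s, 1 eV = 1.602176634·10^-19 J.
In SI units: p = 2.18 eV/c = 1.1651·10^-27 kg·m/s.
Apply E = pc: E = 3.493·10^-19 J.
So E ≈ 3.49·10^-19 J.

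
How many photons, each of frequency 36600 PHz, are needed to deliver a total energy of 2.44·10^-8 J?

Per-photon energy: E = 2.425·10^-14 J (from frequency = 36600 PHz).
N = E_total / E_photon = 2.44·10^-8 J / 2.425·10^-14 J = 1.01·10^6.

1.01·10^6 photons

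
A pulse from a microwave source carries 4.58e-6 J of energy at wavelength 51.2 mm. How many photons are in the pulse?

Per-photon energy: E = 3.880e-24 J (from wavelength = 51.2 mm).
N = E_total / E_photon = 4.58e-6 J / 3.880e-24 J = 1.18e18.

1.18e18 photons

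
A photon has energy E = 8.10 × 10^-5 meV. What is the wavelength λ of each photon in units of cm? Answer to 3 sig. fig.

In SI units: E = 8.10 × 10^-5 meV = 1.2978 × 10^-26 J.
Since λ = hc/E for a photon, λ = 15.31 m.
Converting to cm: λ = 1531 cm ≈ 1530 cm.

1530 cm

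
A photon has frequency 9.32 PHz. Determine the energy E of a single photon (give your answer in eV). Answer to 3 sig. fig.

38.5 eV

First convert: f = 9.32 PHz = 9.32e15 Hz.
Since E = hf for a photon, E = 6.175e-18 J.
Converting to eV: E = 38.54 eV ≈ 38.5 eV.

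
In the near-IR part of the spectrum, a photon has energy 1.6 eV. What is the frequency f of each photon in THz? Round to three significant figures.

Use h = 6.62607015e-34 J·s, 1 eV = 1.602176634e-19 J.
Convert to SI: E = 1.6 eV = 2.5635e-19 J.
The photon relation is f = E/h, giving f = 3.869e14 Hz.
Converting to THz: f = 386.9 THz ≈ 387 THz.

387 THz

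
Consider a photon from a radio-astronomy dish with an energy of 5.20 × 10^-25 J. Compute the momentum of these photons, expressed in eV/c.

3.25 × 10^-6 eV/c

Use c = 2.99792458 × 10^8 m/s, 1 eV = 1.602176634 × 10^-19 J.
The photon relation is p = E/c, giving p = 1.735 × 10^-33 kg·m/s.
Converting to eV/c: p = 3.246 × 10^-6 eV/c ≈ 3.25 × 10^-6 eV/c.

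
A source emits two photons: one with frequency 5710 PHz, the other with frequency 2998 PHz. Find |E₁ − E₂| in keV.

11.2 keV

Using E = hf: E₁ = 3.7835e-15 J, E₂ = 1.9865e-15 J.
|ΔE| = |3.7835e-15 − 1.9865e-15| = 1.80e-15 J = 11.2 keV.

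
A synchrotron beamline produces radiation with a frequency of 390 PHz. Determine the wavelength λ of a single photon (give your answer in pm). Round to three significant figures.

769 pm

First convert: f = 390 PHz = 3.9e17 Hz.
Since λ = c/f for a photon, λ = 7.687e-10 m.
Converting to pm: λ = 768.7 pm ≈ 769 pm.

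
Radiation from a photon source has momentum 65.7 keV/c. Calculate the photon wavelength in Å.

0.189 Å

Convert to SI: p = 65.7 keV/c = 3.5112e-23 kg·m/s.
For a photon λ = h/p, so λ = 1.887e-11 m.
Converting to Å: λ = 0.1887 Å ≈ 0.189 Å.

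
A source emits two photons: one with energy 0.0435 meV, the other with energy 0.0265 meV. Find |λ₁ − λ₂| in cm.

Using λ = hc/E: λ₁ = 0.02850 m, λ₂ = 0.04679 m.
|Δλ| = |0.02850 − 0.04679| = 0.0183 m = 1.83 cm.

1.83 cm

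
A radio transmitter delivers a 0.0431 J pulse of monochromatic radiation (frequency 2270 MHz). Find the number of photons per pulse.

2.87 × 10^22 photons

Per-photon energy: E = 1.504 × 10^-24 J (from frequency = 2270 MHz).
N = E_total / E_photon = 0.0431 J / 1.504 × 10^-24 J = 2.87 × 10^22.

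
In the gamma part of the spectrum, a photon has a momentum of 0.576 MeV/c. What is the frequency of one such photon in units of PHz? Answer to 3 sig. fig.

(h = 6.62607015·10^-34 J·s, c = 2.99792458·10^8 m/s, 1 eV = 1.602176634·10^-19 J.)
In SI units: p = 0.576 MeV/c = 3.0783·10^-22 kg·m/s.
Since f = pc/h for a photon, f = 1.393·10^20 Hz.
Converting to PHz: f = 139300 PHz ≈ 1.39·10^5 PHz.

1.39·10^5 PHz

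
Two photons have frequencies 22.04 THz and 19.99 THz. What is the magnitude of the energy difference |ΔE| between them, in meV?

Using E = hf: E₁ = 1.4604 × 10^-20 J, E₂ = 1.3246 × 10^-20 J.
|ΔE| = |1.4604 × 10^-20 − 1.3246 × 10^-20| = 1.36 × 10^-21 J = 8.48 meV.

8.48 meV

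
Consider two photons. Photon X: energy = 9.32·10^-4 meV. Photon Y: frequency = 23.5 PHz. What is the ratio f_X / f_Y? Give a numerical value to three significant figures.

f_X = 2.254·10^8 Hz (from energy = 9.32·10^-4 meV, via f = E/h).
f_Y = 2.350·10^16 Hz (from frequency = 23.5 PHz, via f given directly).
Ratio = 2.254·10^8 / 2.350·10^16 = 9.59·10^-9.

9.59·10^-9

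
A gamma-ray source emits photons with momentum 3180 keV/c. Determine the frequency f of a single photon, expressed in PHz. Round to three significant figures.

7.69 × 10^5 PHz

In SI units: p = 3180 keV/c = 1.6995 × 10^-21 kg·m/s.
For a photon f = pc/h, so f = 7.689 × 10^20 Hz.
Converting to PHz: f = 768900 PHz ≈ 7.69 × 10^5 PHz.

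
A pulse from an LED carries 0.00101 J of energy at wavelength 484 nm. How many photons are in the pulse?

Per-photon energy: E = 4.104 × 10^-19 J (from wavelength = 484 nm).
N = E_total / E_photon = 0.00101 J / 4.104 × 10^-19 J = 2.46 × 10^15.

2.46 × 10^15 photons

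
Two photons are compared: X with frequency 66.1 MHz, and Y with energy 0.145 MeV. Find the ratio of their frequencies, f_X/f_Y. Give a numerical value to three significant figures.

f_X = 6.610e7 Hz (from frequency = 66.1 MHz, via f given directly).
f_Y = 3.506e19 Hz (from energy = 0.145 MeV, via f = E/h).
Ratio = 6.610e7 / 3.506e19 = 1.89e-12.

1.89e-12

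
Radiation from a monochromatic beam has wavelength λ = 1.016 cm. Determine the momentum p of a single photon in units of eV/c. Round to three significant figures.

(h = 6.62607015e-34 J·s, c = 2.99792458e8 m/s, 1 eV = 1.602176634e-19 J.)
Convert to SI: λ = 1.016 cm = 0.01016 m.
Apply p = h/λ: p = 6.522e-32 kg·m/s.
Converting to eV/c: p = 1.220e-4 eV/c ≈ 1.22e-4 eV/c.

1.22e-4 eV/c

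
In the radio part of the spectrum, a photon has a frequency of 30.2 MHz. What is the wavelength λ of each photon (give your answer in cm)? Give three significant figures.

993 cm

Convert to SI: f = 30.2 MHz = 3.02e7 Hz.
Since λ = c/f for a photon, λ = 9.927 m.
Converting to cm: λ = 992.7 cm ≈ 993 cm.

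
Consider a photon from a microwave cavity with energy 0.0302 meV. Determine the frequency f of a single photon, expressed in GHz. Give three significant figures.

Use h = 6.62607015e-34 J·s, 1 eV = 1.602176634e-19 J.
Convert to SI: E = 0.0302 meV = 4.8386e-24 J.
Apply f = E/h: f = 7.302e9 Hz.
Converting to GHz: f = 7.302 GHz ≈ 7.30 GHz.

7.30 GHz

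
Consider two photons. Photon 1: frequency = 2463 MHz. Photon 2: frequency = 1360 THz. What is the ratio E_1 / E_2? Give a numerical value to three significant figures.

1.81 × 10^-6

E_1 = 1.632 × 10^-24 J (from frequency = 2463 MHz, via E = hf).
E_2 = 9.011 × 10^-19 J (from frequency = 1360 THz, via E = hf).
Ratio = 1.632 × 10^-24 / 9.011 × 10^-19 = 1.81 × 10^-6.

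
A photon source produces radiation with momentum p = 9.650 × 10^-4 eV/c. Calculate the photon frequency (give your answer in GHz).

233 GHz

Take h = 6.62607015 × 10^-34 J·s, c = 2.99792458 × 10^8 m/s, 1 eV = 1.602176634 × 10^-19 J.
Convert to SI: p = 9.650 × 10^-4 eV/c = 5.1572 × 10^-31 kg·m/s.
Apply f = pc/h: f = 2.333 × 10^11 Hz.
Converting to GHz: f = 233.3 GHz ≈ 233 GHz.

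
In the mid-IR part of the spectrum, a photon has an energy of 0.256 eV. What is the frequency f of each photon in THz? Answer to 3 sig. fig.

In SI units: E = 0.256 eV = 4.1016e-20 J.
The photon relation is f = E/h, giving f = 6.190e13 Hz.
Converting to THz: f = 61.90 THz ≈ 61.9 THz.

61.9 THz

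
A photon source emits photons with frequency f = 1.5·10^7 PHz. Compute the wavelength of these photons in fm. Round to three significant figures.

Convert to SI: f = 1.5·10^7 PHz = 1.5·10^22 Hz.
Since λ = c/f for a photon, λ = 1.999·10^-14 m.
Converting to fm: λ = 19.99 fm ≈ 20.0 fm.

20.0 fm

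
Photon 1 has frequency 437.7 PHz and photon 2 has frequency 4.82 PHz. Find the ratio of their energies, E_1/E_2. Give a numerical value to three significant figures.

90.8

E_1 = 2.900·10^-16 J (from frequency = 437.7 PHz, via E = hf).
E_2 = 3.194·10^-18 J (from frequency = 4.82 PHz, via E = hf).
Ratio = 2.900·10^-16 / 3.194·10^-18 = 90.8.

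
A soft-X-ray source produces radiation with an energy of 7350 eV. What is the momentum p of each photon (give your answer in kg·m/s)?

3.93e-24 kg·m/s

Convert to SI: E = 7350 eV = 1.1776e-15 J.
The photon relation is p = E/c, giving p = 3.928e-24 kg·m/s.
So p ≈ 3.93e-24 kg·m/s.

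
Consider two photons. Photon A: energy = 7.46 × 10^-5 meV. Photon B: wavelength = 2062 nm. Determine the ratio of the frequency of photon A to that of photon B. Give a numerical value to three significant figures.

f_A = 1.804 × 10^7 Hz (from energy = 7.46 × 10^-5 meV, via f = E/h).
f_B = 1.454 × 10^14 Hz (from wavelength = 2062 nm, via f = c/λ).
Ratio = 1.804 × 10^7 / 1.454 × 10^14 = 1.24 × 10^-7.

1.24 × 10^-7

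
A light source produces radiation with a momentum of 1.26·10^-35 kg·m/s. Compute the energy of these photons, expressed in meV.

2.36·10^-5 meV

Apply E = pc: E = 3.777·10^-27 J.
Converting to meV: E = 2.358·10^-5 meV ≈ 2.36·10^-5 meV.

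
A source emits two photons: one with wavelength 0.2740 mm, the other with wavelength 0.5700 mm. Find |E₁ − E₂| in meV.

Using E = hc/λ: E₁ = 7.2498·10^-22 J, E₂ = 3.4850·10^-22 J.
|ΔE| = |7.2498·10^-22 − 3.4850·10^-22| = 3.76·10^-22 J = 2.35 meV.

2.35 meV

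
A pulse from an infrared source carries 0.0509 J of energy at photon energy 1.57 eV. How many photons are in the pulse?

Per-photon energy: E = 2.515 × 10^-19 J (from energy = 1.57 eV).
N = E_total / E_photon = 0.0509 J / 2.515 × 10^-19 J = 2.02 × 10^17.

2.02 × 10^17 photons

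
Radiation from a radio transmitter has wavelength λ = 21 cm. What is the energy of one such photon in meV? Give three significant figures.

In SI units: λ = 21 cm = 0.21 m.
Since E = hc/λ for a photon, E = 9.459 × 10^-25 J.
Converting to meV: E = 0.005904 meV ≈ 5.90 × 10^-3 meV.

5.90 × 10^-3 meV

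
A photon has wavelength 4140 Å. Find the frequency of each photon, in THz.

724 THz

(c = 2.99792458e8 m/s.)
First convert: λ = 4140 Å = 4.14e-7 m.
Apply f = c/λ: f = 7.241e14 Hz.
Converting to THz: f = 724.1 THz ≈ 724 THz.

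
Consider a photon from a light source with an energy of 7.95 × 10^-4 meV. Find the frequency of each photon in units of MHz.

Use h = 6.62607015 × 10^-34 J·s, 1 eV = 1.602176634 × 10^-19 J.
First convert: E = 7.95 × 10^-4 meV = 1.2737 × 10^-25 J.
Since f = E/h for a photon, f = 1.922 × 10^8 Hz.
Converting to MHz: f = 192.2 MHz ≈ 192 MHz.

192 MHz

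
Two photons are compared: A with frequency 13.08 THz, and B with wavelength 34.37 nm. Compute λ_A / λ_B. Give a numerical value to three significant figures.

λ_A = 2.292e-5 m (from frequency = 13.08 THz, via λ = c/f).
λ_B = 3.437e-8 m (from wavelength = 34.37 nm, via λ given directly).
Ratio = 2.292e-5 / 3.437e-8 = 667.

667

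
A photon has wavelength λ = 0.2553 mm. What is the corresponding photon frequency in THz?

1.17 THz

In SI units: λ = 0.2553 mm = 2.553e-4 m.
The photon relation is f = c/λ, giving f = 1.174e12 Hz.
Converting to THz: f = 1.174 THz ≈ 1.17 THz.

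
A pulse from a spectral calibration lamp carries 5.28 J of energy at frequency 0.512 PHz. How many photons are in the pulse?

1.56·10^19 photons

Per-photon energy: E = 3.393·10^-19 J (from frequency = 0.512 PHz).
N = E_total / E_photon = 5.28 J / 3.393·10^-19 J = 1.56·10^19.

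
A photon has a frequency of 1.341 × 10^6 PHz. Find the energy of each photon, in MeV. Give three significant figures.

Take h = 6.62607015 × 10^-34 J·s, 1 eV = 1.602176634 × 10^-19 J.
Convert to SI: f = 1.341 × 10^6 PHz = 1.341 × 10^21 Hz.
Apply E = hf: E = 8.886 × 10^-13 J.
Converting to MeV: E = 5.546 MeV ≈ 5.55 MeV.

5.55 MeV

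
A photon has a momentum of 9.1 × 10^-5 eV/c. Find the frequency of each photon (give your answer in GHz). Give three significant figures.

Use h = 6.62607015 × 10^-34 J·s, c = 2.99792458 × 10^8 m/s, 1 eV = 1.602176634 × 10^-19 J.
In SI units: p = 9.1 × 10^-5 eV/c = 4.8633 × 10^-32 kg·m/s.
Apply f = pc/h: f = 2.200 × 10^10 Hz.
Converting to GHz: f = 22.00 GHz ≈ 22.0 GHz.

22.0 GHz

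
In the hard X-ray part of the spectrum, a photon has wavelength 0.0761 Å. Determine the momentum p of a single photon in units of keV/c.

163 keV/c

Convert to SI: λ = 0.0761 Å = 7.61e-12 m.
Since p = h/λ for a photon, p = 8.707e-23 kg·m/s.
Converting to keV/c: p = 162.9 keV/c ≈ 163 keV/c.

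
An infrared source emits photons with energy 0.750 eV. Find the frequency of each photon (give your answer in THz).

In SI units: E = 0.750 eV = 1.2016e-19 J.
For a photon f = E/h, so f = 1.813e14 Hz.
Converting to THz: f = 181.3 THz ≈ 181 THz.

181 THz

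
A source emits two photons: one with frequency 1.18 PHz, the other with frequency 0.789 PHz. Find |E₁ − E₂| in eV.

Using E = hf: E₁ = 7.819 × 10^-19 J, E₂ = 5.228 × 10^-19 J.
|ΔE| = |7.819 × 10^-19 − 5.228 × 10^-19| = 2.59 × 10^-19 J = 1.62 eV.

1.62 eV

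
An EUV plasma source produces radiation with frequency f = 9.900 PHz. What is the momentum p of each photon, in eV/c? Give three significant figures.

40.9 eV/c

First convert: f = 9.900 PHz = 9.900 × 10^15 Hz.
Apply p = hf/c: p = 2.188 × 10^-26 kg·m/s.
Converting to eV/c: p = 40.94 eV/c ≈ 40.9 eV/c.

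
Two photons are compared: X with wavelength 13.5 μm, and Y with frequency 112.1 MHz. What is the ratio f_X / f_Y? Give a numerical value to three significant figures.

1.98·10^5

f_X = 2.221·10^13 Hz (from wavelength = 13.5 μm, via f = c/λ).
f_Y = 1.121·10^8 Hz (from frequency = 112.1 MHz, via f given directly).
Ratio = 2.221·10^13 / 1.121·10^8 = 1.98·10^5.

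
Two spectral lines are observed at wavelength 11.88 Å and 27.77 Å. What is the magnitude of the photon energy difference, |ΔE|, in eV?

597 eV

Using E = hc/λ: E₁ = 1.6721 × 10^-16 J, E₂ = 7.1532 × 10^-17 J.
|ΔE| = |1.6721 × 10^-16 − 7.1532 × 10^-17| = 9.57 × 10^-17 J = 597 eV.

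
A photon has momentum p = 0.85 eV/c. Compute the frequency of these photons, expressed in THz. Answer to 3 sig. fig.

206 THz

Take h = 6.62607015e-34 J·s, c = 2.99792458e8 m/s, 1 eV = 1.602176634e-19 J.
In SI units: p = 0.85 eV/c = 4.5426e-28 kg·m/s.
Since f = pc/h for a photon, f = 2.055e14 Hz.
Converting to THz: f = 205.5 THz ≈ 206 THz.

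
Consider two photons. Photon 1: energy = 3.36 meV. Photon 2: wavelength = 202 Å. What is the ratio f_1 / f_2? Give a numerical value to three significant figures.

5.47·10^-5

f_1 = 8.124·10^11 Hz (from energy = 3.36 meV, via f = E/h).
f_2 = 1.484·10^16 Hz (from wavelength = 202 Å, via f = c/λ).
Ratio = 8.124·10^11 / 1.484·10^16 = 5.47·10^-5.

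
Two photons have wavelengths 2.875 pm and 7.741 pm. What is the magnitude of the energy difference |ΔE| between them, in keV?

271 keV

Using E = hc/λ: E₁ = 6.9094 × 10^-14 J, E₂ = 2.5661 × 10^-14 J.
|ΔE| = |6.9094 × 10^-14 − 2.5661 × 10^-14| = 4.34 × 10^-14 J = 271 keV.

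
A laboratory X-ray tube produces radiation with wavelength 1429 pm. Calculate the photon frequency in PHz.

In SI units: λ = 1429 pm = 1.429·10^-9 m.
Apply f = c/λ: f = 2.098·10^17 Hz.
Converting to PHz: f = 209.8 PHz ≈ 210 PHz.

210 PHz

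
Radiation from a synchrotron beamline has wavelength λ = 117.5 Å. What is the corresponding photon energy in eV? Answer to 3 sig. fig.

106 eV

First convert: λ = 117.5 Å = 1.175 × 10^-8 m.
Apply E = hc/λ: E = 1.691 × 10^-17 J.
Converting to eV: E = 105.5 eV ≈ 106 eV.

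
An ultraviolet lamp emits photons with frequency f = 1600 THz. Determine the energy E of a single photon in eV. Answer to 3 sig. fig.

6.62 eV

In SI units: f = 1600 THz = 1.6e15 Hz.
For a photon E = hf, so E = 1.060e-18 J.
Converting to eV: E = 6.617 eV ≈ 6.62 eV.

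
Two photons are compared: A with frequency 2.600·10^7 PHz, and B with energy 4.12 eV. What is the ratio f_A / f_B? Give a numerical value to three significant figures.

2.61·10^7

f_A = 2.600·10^22 Hz (from frequency = 2.600·10^7 PHz, via f given directly).
f_B = 9.962·10^14 Hz (from energy = 4.12 eV, via f = E/h).
Ratio = 2.600·10^22 / 9.962·10^14 = 2.61·10^7.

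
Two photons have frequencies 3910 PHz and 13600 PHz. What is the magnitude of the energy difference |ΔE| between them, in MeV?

0.0401 MeV

Using E = hf: E₁ = 2.591 × 10^-15 J, E₂ = 9.011 × 10^-15 J.
|ΔE| = |2.591 × 10^-15 − 9.011 × 10^-15| = 6.42 × 10^-15 J = 0.0401 MeV.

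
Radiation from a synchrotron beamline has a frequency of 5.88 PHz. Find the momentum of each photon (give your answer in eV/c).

24.3 eV/c

(h = 6.62607015e-34 J·s, c = 2.99792458e8 m/s, 1 eV = 1.602176634e-19 J.)
First convert: f = 5.88 PHz = 5.88e15 Hz.
Since p = hf/c for a photon, p = 1.300e-26 kg·m/s.
Converting to eV/c: p = 24.32 eV/c ≈ 24.3 eV/c.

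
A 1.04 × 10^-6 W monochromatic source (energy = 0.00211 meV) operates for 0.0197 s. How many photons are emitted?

6.06 × 10^16 photons

Total energy: E_total = P·t = 1.04 × 10^-6 × 0.0197 = 2.049 × 10^-8 J.
Per-photon energy: E = 3.381 × 10^-25 J.
N = E_total / E_photon = 6.06 × 10^16.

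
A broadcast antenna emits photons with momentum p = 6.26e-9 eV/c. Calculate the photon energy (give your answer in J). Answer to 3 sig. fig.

Convert to SI: p = 6.26e-9 eV/c = 3.3455e-36 kg·m/s.
Apply E = pc: E = 1.003e-27 J.
So E ≈ 1.00e-27 J.

1.00e-27 J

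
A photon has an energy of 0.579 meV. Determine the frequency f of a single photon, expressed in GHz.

(h = 6.62607015 × 10^-34 J·s, 1 eV = 1.602176634 × 10^-19 J.)
Convert to SI: E = 0.579 meV = 9.2766 × 10^-23 J.
Since f = E/h for a photon, f = 1.400 × 10^11 Hz.
Converting to GHz: f = 140.0 GHz ≈ 140 GHz.

140 GHz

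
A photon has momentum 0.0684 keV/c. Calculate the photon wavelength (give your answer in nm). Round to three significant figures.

In SI units: p = 0.0684 keV/c = 3.6555 × 10^-26 kg·m/s.
Apply λ = h/p: λ = 1.813 × 10^-8 m.
Converting to nm: λ = 18.13 nm ≈ 18.1 nm.

18.1 nm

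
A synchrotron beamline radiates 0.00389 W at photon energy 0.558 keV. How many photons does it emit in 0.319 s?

Total energy: E_total = P·t = 0.00389 × 0.319 = 0.001241 J.
Per-photon energy: E = 8.940 × 10^-17 J.
N = E_total / E_photon = 1.39 × 10^13.

1.39 × 10^13 photons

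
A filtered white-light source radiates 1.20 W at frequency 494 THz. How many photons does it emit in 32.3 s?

1.18 × 10^20 photons

Total energy: E_total = P·t = 1.20 × 32.3 = 38.76 J.
Per-photon energy: E = 3.273 × 10^-19 J.
N = E_total / E_photon = 1.18 × 10^20.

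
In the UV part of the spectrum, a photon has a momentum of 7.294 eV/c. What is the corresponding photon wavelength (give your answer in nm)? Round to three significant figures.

Convert to SI: p = 7.294 eV/c = 3.8981·10^-27 kg·m/s.
The photon relation is λ = h/p, giving λ = 1.700·10^-7 m.
Converting to nm: λ = 170.0 nm ≈ 170 nm.

170 nm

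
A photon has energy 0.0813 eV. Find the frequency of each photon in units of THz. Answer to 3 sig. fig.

(h = 6.62607015 × 10^-34 J·s, 1 eV = 1.602176634 × 10^-19 J.)
First convert: E = 0.0813 eV = 1.3026 × 10^-20 J.
Apply f = E/h: f = 1.966 × 10^13 Hz.
Converting to THz: f = 19.66 THz ≈ 19.7 THz.

19.7 THz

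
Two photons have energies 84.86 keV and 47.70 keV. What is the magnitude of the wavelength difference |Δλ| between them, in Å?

0.114 Å

Using λ = hc/E: λ₁ = 1.4610e-11 m, λ₂ = 2.5992e-11 m.
|Δλ| = |1.4610e-11 − 2.5992e-11| = 1.14e-11 m = 0.114 Å.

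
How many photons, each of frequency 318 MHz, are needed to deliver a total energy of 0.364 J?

Per-photon energy: E = 2.107 × 10^-25 J (from frequency = 318 MHz).
N = E_total / E_photon = 0.364 J / 2.107 × 10^-25 J = 1.73 × 10^24.

1.73 × 10^24 photons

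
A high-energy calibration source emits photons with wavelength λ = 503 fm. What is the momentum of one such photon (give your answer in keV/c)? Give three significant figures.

2460 keV/c

Convert to SI: λ = 503 fm = 5.03 × 10^-13 m.
The photon relation is p = h/λ, giving p = 1.317 × 10^-21 kg·m/s.
Converting to keV/c: p = 2465 keV/c ≈ 2460 keV/c.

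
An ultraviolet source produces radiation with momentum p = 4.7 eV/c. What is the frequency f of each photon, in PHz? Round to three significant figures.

1.14 PHz

In SI units: p = 4.7 eV/c = 2.5118 × 10^-27 kg·m/s.
Since f = pc/h for a photon, f = 1.136 × 10^15 Hz.
Converting to PHz: f = 1.136 PHz ≈ 1.14 PHz.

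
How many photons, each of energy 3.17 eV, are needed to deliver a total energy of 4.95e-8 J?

Per-photon energy: E = 5.079e-19 J (from energy = 3.17 eV).
N = E_total / E_photon = 4.95e-8 J / 5.079e-19 J = 9.75e10.

9.75e10 photons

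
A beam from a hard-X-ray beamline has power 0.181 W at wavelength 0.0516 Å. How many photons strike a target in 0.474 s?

2.23e12 photons

Total energy: E_total = P·t = 0.181 × 0.474 = 0.08579 J.
Per-photon energy: E = 3.850e-14 J.
N = E_total / E_photon = 2.23e12.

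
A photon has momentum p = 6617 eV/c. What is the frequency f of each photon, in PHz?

(h = 6.62607015e-34 J·s, c = 2.99792458e8 m/s, 1 eV = 1.602176634e-19 J.)
In SI units: p = 6617 eV/c = 3.5363e-24 kg·m/s.
The photon relation is f = pc/h, giving f = 1.600e18 Hz.
Converting to PHz: f = 1600 PHz ≈ 1600 PHz.

1600 PHz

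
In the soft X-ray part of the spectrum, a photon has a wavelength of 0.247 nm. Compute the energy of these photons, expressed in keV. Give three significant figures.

Take h = 6.62607015e-34 J·s, c = 2.99792458e8 m/s, 1 eV = 1.602176634e-19 J.
First convert: λ = 0.247 nm = 2.47e-10 m.
Since E = hc/λ for a photon, E = 8.042e-16 J.
Converting to keV: E = 5.020 keV ≈ 5.02 keV.

5.02 keV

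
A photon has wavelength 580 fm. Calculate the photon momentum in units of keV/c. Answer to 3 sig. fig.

2140 keV/c

Take h = 6.62607015·10^-34 J·s, c = 2.99792458·10^8 m/s, 1 eV = 1.602176634·10^-19 J.
In SI units: λ = 580 fm = 5.80·10^-13 m.
Since p = h/λ for a photon, p = 1.142·10^-21 kg·m/s.
Converting to keV/c: p = 2138 keV/c ≈ 2140 keV/c.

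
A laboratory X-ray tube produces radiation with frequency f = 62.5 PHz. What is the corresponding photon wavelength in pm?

4800 pm

First convert: f = 62.5 PHz = 6.25 × 10^16 Hz.
For a photon λ = c/f, so λ = 4.797 × 10^-9 m.
Converting to pm: λ = 4797 pm ≈ 4800 pm.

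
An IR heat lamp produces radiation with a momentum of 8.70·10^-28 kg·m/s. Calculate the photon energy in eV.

1.63 eV

The photon relation is E = pc, giving E = 2.608·10^-19 J.
Converting to eV: E = 1.628 eV ≈ 1.63 eV.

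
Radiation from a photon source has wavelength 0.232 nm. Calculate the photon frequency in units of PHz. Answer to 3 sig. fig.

1290 PHz

First convert: λ = 0.232 nm = 2.32e-10 m.
Since f = c/λ for a photon, f = 1.292e18 Hz.
Converting to PHz: f = 1292 PHz ≈ 1290 PHz.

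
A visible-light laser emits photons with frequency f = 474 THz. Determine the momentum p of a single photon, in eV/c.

Convert to SI: f = 474 THz = 4.74·10^14 Hz.
Apply p = hf/c: p = 1.048·10^-27 kg·m/s.
Converting to eV/c: p = 1.960 eV/c ≈ 1.96 eV/c.

1.96 eV/c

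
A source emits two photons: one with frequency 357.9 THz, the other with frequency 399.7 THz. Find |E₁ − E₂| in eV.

0.173 eV

Using E = hf: E₁ = 2.3715 × 10^-19 J, E₂ = 2.6484 × 10^-19 J.
|ΔE| = |2.3715 × 10^-19 − 2.6484 × 10^-19| = 2.77 × 10^-20 J = 0.173 eV.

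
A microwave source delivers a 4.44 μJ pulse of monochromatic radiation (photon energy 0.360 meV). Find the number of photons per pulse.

7.70 × 10^16 photons

Per-photon energy: E = 5.768 × 10^-23 J (from energy = 0.360 meV).
N = E_total / E_photon = 4.44 × 10^-6 J / 5.768 × 10^-23 J = 7.70 × 10^16.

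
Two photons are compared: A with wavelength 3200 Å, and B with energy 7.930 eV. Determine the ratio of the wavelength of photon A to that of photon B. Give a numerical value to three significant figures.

2.05

λ_A = 3.200e-7 m (from wavelength = 3200 Å, via λ given directly).
λ_B = 1.563e-7 m (from energy = 7.930 eV, via λ = hc/E).
Ratio = 3.200e-7 / 1.563e-7 = 2.05.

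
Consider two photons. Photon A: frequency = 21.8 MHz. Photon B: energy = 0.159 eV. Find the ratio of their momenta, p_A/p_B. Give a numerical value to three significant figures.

p_A = 4.818e-35 kg·m/s (from frequency = 21.8 MHz, via p = hf/c).
p_B = 8.497e-29 kg·m/s (from energy = 0.159 eV, via p = E/c).
Ratio = 4.818e-35 / 8.497e-29 = 5.67e-7.

5.67e-7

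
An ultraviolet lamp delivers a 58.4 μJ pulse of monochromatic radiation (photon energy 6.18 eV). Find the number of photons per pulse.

Per-photon energy: E = 9.901 × 10^-19 J (from energy = 6.18 eV).
N = E_total / E_photon = 5.84 × 10^-5 J / 9.901 × 10^-19 J = 5.90 × 10^13.

5.90 × 10^13 photons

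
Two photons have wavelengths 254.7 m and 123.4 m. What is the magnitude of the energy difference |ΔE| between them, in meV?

5.18·10^-6 meV

Using E = hc/λ: E₁ = 7.7992·10^-28 J, E₂ = 1.6098·10^-27 J.
|ΔE| = |7.7992·10^-28 − 1.6098·10^-27| = 8.30·10^-28 J = 5.18·10^-6 meV.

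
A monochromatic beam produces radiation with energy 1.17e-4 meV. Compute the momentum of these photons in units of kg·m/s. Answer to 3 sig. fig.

In SI units: E = 1.17e-4 meV = 1.8745e-26 J.
For a photon p = E/c, so p = 6.253e-35 kg·m/s.
So p ≈ 6.25e-35 kg·m/s.

6.25e-35 kg·m/s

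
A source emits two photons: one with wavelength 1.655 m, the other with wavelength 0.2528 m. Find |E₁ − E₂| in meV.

Using E = hc/λ: E₁ = 1.2003e-25 J, E₂ = 7.8578e-25 J.
|ΔE| = |1.2003e-25 − 7.8578e-25| = 6.66e-25 J = 4.16e-3 meV.

4.16e-3 meV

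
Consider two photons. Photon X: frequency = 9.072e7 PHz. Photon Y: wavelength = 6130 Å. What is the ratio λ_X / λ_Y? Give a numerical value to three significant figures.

λ_X = 3.305e-15 m (from frequency = 9.072e7 PHz, via λ = c/f).
λ_Y = 6.130e-7 m (from wavelength = 6130 Å, via λ given directly).
Ratio = 3.305e-15 / 6.130e-7 = 5.39e-9.

5.39e-9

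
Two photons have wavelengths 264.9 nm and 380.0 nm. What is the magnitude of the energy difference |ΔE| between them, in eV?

1.42 eV

Using E = hc/λ: E₁ = 7.4989·10^-19 J, E₂ = 5.2275·10^-19 J.
|ΔE| = |7.4989·10^-19 − 5.2275·10^-19| = 2.27·10^-19 J = 1.42 eV.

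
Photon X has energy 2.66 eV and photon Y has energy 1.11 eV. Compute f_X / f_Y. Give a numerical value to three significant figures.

f_X = 6.432e14 Hz (from energy = 2.66 eV, via f = E/h).
f_Y = 2.684e14 Hz (from energy = 1.11 eV, via f = E/h).
Ratio = 6.432e14 / 2.684e14 = 2.40.

2.40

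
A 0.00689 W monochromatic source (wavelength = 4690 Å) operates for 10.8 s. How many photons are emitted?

1.76 × 10^17 photons

Total energy: E_total = P·t = 0.00689 × 10.8 = 0.07441 J.
Per-photon energy: E = 4.235 × 10^-19 J.
N = E_total / E_photon = 1.76 × 10^17.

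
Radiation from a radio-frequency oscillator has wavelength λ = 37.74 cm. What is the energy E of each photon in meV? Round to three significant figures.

Take h = 6.62607015e-34 J·s, c = 2.99792458e8 m/s, 1 eV = 1.602176634e-19 J.
Convert to SI: λ = 37.74 cm = 0.3774 m.
The photon relation is E = hc/λ, giving E = 5.264e-25 J.
Converting to meV: E = 0.003285 meV ≈ 3.29e-3 meV.

3.29e-3 meV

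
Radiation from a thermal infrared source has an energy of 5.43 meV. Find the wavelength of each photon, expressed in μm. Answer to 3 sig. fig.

(h = 6.62607015 × 10^-34 J·s, c = 2.99792458 × 10^8 m/s, 1 eV = 1.602176634 × 10^-19 J.)
In SI units: E = 5.43 meV = 8.6998 × 10^-22 J.
Since λ = hc/E for a photon, λ = 2.283 × 10^-4 m.
Converting to μm: λ = 228.3 μm ≈ 228 μm.

228 μm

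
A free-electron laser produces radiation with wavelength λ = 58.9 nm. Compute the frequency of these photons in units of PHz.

5.09 PHz

(c = 2.99792458e8 m/s.)
First convert: λ = 58.9 nm = 5.89e-8 m.
Apply f = c/λ: f = 5.090e15 Hz.
Converting to PHz: f = 5.090 PHz ≈ 5.09 PHz.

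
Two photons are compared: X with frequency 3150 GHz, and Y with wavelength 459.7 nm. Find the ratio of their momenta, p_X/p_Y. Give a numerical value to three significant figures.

p_X = 6.962·10^-30 kg·m/s (from frequency = 3150 GHz, via p = hf/c).
p_Y = 1.441·10^-27 kg·m/s (from wavelength = 459.7 nm, via p = h/λ).
Ratio = 6.962·10^-30 / 1.441·10^-27 = 4.83·10^-3.

4.83·10^-3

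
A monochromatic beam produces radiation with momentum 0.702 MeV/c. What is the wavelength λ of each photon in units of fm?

(h = 6.62607015e-34 J·s, c = 2.99792458e8 m/s, 1 eV = 1.602176634e-19 J.)
Convert to SI: p = 0.702 MeV/c = 3.7517e-22 kg·m/s.
Apply λ = h/p: λ = 1.766e-12 m.
Converting to fm: λ = 1766 fm ≈ 1770 fm.

1770 fm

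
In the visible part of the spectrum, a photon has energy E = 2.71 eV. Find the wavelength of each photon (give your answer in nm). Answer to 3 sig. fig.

458 nm

Take h = 6.62607015e-34 J·s, c = 2.99792458e8 m/s, 1 eV = 1.602176634e-19 J.
In SI units: E = 2.71 eV = 4.3419e-19 J.
Since λ = hc/E for a photon, λ = 4.575e-7 m.
Converting to nm: λ = 457.5 nm ≈ 458 nm.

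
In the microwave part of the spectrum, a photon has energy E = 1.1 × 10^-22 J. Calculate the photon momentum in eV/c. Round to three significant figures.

6.87 × 10^-4 eV/c

Take c = 2.99792458 × 10^8 m/s, 1 eV = 1.602176634 × 10^-19 J.
The photon relation is p = E/c, giving p = 3.669 × 10^-31 kg·m/s.
Converting to eV/c: p = 6.866 × 10^-4 eV/c ≈ 6.87 × 10^-4 eV/c.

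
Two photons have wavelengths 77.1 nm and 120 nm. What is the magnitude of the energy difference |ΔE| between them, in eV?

5.75 eV

Using E = hc/λ: E₁ = 2.576e-18 J, E₂ = 1.655e-18 J.
|ΔE| = |2.576e-18 − 1.655e-18| = 9.21e-19 J = 5.75 eV.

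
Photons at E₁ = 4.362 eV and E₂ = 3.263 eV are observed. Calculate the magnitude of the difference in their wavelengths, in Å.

957 Å

Using λ = hc/E: λ₁ = 2.8424 × 10^-7 m, λ₂ = 3.7997 × 10^-7 m.
|Δλ| = |2.8424 × 10^-7 − 3.7997 × 10^-7| = 9.57 × 10^-8 m = 957 Å.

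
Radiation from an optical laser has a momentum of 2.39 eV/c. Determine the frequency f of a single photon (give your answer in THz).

(h = 6.62607015 × 10^-34 J·s, c = 2.99792458 × 10^8 m/s, 1 eV = 1.602176634 × 10^-19 J.)
Convert to SI: p = 2.39 eV/c = 1.2773 × 10^-27 kg·m/s.
Since f = pc/h for a photon, f = 5.779 × 10^14 Hz.
Converting to THz: f = 577.9 THz ≈ 578 THz.

578 THz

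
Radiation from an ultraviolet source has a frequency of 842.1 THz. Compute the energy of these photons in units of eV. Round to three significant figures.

Take h = 6.62607015 × 10^-34 J·s, 1 eV = 1.602176634 × 10^-19 J.
Convert to SI: f = 842.1 THz = 8.421 × 10^14 Hz.
Apply E = hf: E = 5.580 × 10^-19 J.
Converting to eV: E = 3.483 eV ≈ 3.48 eV.

3.48 eV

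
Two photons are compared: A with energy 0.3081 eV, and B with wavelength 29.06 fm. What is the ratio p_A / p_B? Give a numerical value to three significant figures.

p_A = 1.647e-28 kg·m/s (from energy = 0.3081 eV, via p = E/c).
p_B = 2.280e-20 kg·m/s (from wavelength = 29.06 fm, via p = h/λ).
Ratio = 1.647e-28 / 2.280e-20 = 7.22e-9.

7.22e-9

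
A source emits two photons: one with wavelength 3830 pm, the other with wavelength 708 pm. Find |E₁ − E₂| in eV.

1430 eV

Using E = hc/λ: E₁ = 5.187 × 10^-17 J, E₂ = 2.806 × 10^-16 J.
|ΔE| = |5.187 × 10^-17 − 2.806 × 10^-16| = 2.29 × 10^-16 J = 1430 eV.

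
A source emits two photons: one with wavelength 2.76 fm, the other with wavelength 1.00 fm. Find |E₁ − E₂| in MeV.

Using E = hc/λ: E₁ = 7.197e-11 J, E₂ = 1.986e-10 J.
|ΔE| = |7.197e-11 − 1.986e-10| = 1.27e-10 J = 791 MeV.

791 MeV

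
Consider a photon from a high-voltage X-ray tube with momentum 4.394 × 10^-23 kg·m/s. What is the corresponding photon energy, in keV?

82.2 keV

Take c = 2.99792458 × 10^8 m/s, 1 eV = 1.602176634 × 10^-19 J.
For a photon E = pc, so E = 1.317 × 10^-14 J.
Converting to keV: E = 82.22 keV ≈ 82.2 keV.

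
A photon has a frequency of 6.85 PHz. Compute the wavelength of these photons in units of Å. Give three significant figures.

438 Å

Take c = 2.99792458e8 m/s.
First convert: f = 6.85 PHz = 6.85e15 Hz.
For a photon λ = c/f, so λ = 4.377e-8 m.
Converting to Å: λ = 437.7 Å ≈ 438 Å.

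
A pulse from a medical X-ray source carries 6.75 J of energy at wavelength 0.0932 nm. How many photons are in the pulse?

3.17 × 10^15 photons

Per-photon energy: E = 2.131 × 10^-15 J (from wavelength = 0.0932 nm).
N = E_total / E_photon = 6.75 J / 2.131 × 10^-15 J = 3.17 × 10^15.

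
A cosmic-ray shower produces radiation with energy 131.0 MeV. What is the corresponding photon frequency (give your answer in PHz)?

3.17e7 PHz

First convert: E = 131.0 MeV = 2.0989e-11 J.
For a photon f = E/h, so f = 3.168e22 Hz.
Converting to PHz: f = 3.168e7 PHz ≈ 3.17e7 PHz.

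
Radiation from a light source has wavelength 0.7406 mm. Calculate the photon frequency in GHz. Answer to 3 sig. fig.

405 GHz

First convert: λ = 0.7406 mm = 7.406 × 10^-4 m.
Apply f = c/λ: f = 4.048 × 10^11 Hz.
Converting to GHz: f = 404.8 GHz ≈ 405 GHz.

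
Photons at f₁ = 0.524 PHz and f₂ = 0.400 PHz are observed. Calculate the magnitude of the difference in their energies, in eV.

0.513 eV

Using E = hf: E₁ = 3.472e-19 J, E₂ = 2.650e-19 J.
|ΔE| = |3.472e-19 − 2.650e-19| = 8.22e-20 J = 0.513 eV.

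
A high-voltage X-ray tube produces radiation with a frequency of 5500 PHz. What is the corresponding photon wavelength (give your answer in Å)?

Use c = 2.99792458e8 m/s.
In SI units: f = 5500 PHz = 5.50e18 Hz.
Since λ = c/f for a photon, λ = 5.451e-11 m.
Converting to Å: λ = 0.5451 Å ≈ 0.545 Å.

0.545 Å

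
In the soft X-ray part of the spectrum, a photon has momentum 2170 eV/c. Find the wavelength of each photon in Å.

Use h = 6.62607015e-34 J·s, c = 2.99792458e8 m/s, 1 eV = 1.602176634e-19 J.
First convert: p = 2170 eV/c = 1.1597e-24 kg·m/s.
Since λ = h/p for a photon, λ = 5.714e-10 m.
Converting to Å: λ = 5.714 Å ≈ 5.71 Å.

5.71 Å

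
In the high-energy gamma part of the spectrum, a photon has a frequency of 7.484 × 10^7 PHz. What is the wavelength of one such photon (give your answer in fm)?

Convert to SI: f = 7.484 × 10^7 PHz = 7.484 × 10^22 Hz.
The photon relation is λ = c/f, giving λ = 4.006 × 10^-15 m.
Converting to fm: λ = 4.006 fm ≈ 4.01 fm.

4.01 fm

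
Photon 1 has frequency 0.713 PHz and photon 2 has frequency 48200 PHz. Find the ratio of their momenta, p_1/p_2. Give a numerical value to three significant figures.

p_1 = 1.576·10^-27 kg·m/s (from frequency = 0.713 PHz, via p = hf/c).
p_2 = 1.065·10^-22 kg·m/s (from frequency = 48200 PHz, via p = hf/c).
Ratio = 1.576·10^-27 / 1.065·10^-22 = 1.48·10^-5.

1.48·10^-5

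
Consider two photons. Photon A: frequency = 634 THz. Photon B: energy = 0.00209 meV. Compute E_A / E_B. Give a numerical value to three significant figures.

1.25e6

E_A = 4.201e-19 J (from frequency = 634 THz, via E = hf).
E_B = 3.349e-25 J (from energy = 0.00209 meV, via E given directly).
Ratio = 4.201e-19 / 3.349e-25 = 1.25e6.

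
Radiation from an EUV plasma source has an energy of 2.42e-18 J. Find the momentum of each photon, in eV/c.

15.1 eV/c

Since p = E/c for a photon, p = 8.072e-27 kg·m/s.
Converting to eV/c: p = 15.10 eV/c ≈ 15.1 eV/c.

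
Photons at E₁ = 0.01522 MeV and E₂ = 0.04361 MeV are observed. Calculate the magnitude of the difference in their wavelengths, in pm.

Using λ = hc/E: λ₁ = 8.1461e-11 m, λ₂ = 2.8430e-11 m.
|Δλ| = |8.1461e-11 − 2.8430e-11| = 5.30e-11 m = 53.0 pm.

53.0 pm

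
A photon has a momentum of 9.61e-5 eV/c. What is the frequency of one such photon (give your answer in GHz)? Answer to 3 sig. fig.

Use h = 6.62607015e-34 J·s, c = 2.99792458e8 m/s, 1 eV = 1.602176634e-19 J.
First convert: p = 9.61e-5 eV/c = 5.1359e-32 kg·m/s.
For a photon f = pc/h, so f = 2.324e10 Hz.
Converting to GHz: f = 23.24 GHz ≈ 23.2 GHz.

23.2 GHz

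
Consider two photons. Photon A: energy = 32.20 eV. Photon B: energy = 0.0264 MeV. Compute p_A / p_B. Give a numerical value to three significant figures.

1.22·10^-3

p_A = 1.721·10^-26 kg·m/s (from energy = 32.20 eV, via p = E/c).
p_B = 1.411·10^-23 kg·m/s (from energy = 0.0264 MeV, via p = E/c).
Ratio = 1.721·10^-26 / 1.411·10^-23 = 1.22·10^-3.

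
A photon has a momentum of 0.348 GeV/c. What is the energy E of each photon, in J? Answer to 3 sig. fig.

5.58·10^-11 J

Convert to SI: p = 0.348 GeV/c = 1.8598·10^-19 kg·m/s.
The photon relation is E = pc, giving E = 5.576·10^-11 J.
So E ≈ 5.58·10^-11 J.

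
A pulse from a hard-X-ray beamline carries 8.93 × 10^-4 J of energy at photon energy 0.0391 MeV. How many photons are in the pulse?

1.43 × 10^11 photons

Per-photon energy: E = 6.265 × 10^-15 J (from energy = 0.0391 MeV).
N = E_total / E_photon = 8.93 × 10^-4 J / 6.265 × 10^-15 J = 1.43 × 10^11.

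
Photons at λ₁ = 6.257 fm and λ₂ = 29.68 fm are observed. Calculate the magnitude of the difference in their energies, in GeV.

Using E = hc/λ: E₁ = 3.1748 × 10^-11 J, E₂ = 6.6929 × 10^-12 J.
|ΔE| = |3.1748 × 10^-11 − 6.6929 × 10^-12| = 2.51 × 10^-11 J = 0.156 GeV.

0.156 GeV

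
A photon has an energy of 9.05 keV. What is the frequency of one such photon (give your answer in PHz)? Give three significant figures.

2190 PHz

Use h = 6.62607015e-34 J·s, 1 eV = 1.602176634e-19 J.
Convert to SI: E = 9.05 keV = 1.4500e-15 J.
Apply f = E/h: f = 2.188e18 Hz.
Converting to PHz: f = 2188 PHz ≈ 2190 PHz.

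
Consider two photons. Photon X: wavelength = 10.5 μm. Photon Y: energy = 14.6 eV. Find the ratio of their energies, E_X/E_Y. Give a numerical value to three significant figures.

8.09e-3

E_X = 1.892e-20 J (from wavelength = 10.5 μm, via E = hc/λ).
E_Y = 2.339e-18 J (from energy = 14.6 eV, via E given directly).
Ratio = 1.892e-20 / 2.339e-18 = 8.09e-3.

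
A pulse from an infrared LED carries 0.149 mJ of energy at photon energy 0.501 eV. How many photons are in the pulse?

1.86e15 photons

Per-photon energy: E = 8.027e-20 J (from energy = 0.501 eV).
N = E_total / E_photon = 1.49e-4 J / 8.027e-20 J = 1.86e15.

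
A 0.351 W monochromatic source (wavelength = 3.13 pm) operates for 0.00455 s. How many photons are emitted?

Total energy: E_total = P·t = 0.351 × 0.00455 = 0.001597 J.
Per-photon energy: E = 6.346 × 10^-14 J.
N = E_total / E_photon = 2.52 × 10^10.

2.52 × 10^10 photons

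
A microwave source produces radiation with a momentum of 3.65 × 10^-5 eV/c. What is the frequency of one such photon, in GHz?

8.83 GHz

(h = 6.62607015 × 10^-34 J·s, c = 2.99792458 × 10^8 m/s, 1 eV = 1.602176634 × 10^-19 J.)
In SI units: p = 3.65 × 10^-5 eV/c = 1.9507 × 10^-32 kg·m/s.
Apply f = pc/h: f = 8.826 × 10^9 Hz.
Converting to GHz: f = 8.826 GHz ≈ 8.83 GHz.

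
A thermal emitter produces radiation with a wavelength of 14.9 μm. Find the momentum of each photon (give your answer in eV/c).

0.0832 eV/c

(h = 6.62607015 × 10^-34 J·s, c = 2.99792458 × 10^8 m/s, 1 eV = 1.602176634 × 10^-19 J.)
In SI units: λ = 14.9 μm = 1.49 × 10^-5 m.
For a photon p = h/λ, so p = 4.447 × 10^-29 kg·m/s.
Converting to eV/c: p = 0.08321 eV/c ≈ 0.0832 eV/c.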